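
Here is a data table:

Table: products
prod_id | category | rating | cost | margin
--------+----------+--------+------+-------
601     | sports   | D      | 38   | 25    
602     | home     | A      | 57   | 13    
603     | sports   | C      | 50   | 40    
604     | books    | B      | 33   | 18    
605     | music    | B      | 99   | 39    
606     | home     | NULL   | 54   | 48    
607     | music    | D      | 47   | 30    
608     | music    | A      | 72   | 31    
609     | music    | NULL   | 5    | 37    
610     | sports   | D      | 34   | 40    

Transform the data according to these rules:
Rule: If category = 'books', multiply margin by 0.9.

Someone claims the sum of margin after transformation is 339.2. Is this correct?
No, the correct result is 319.2.

Step 1: Calculate the correct sum after transformation
Step 2: Apply multiplier 0.9 to records where category = 'books'
Step 3: Correct result = 319.2
Step 4: Claimed result = 339.2
Step 5: 319.2 ≠ 339.2
Conclusion: The claimed result is incorrect. The correct answer is 319.2.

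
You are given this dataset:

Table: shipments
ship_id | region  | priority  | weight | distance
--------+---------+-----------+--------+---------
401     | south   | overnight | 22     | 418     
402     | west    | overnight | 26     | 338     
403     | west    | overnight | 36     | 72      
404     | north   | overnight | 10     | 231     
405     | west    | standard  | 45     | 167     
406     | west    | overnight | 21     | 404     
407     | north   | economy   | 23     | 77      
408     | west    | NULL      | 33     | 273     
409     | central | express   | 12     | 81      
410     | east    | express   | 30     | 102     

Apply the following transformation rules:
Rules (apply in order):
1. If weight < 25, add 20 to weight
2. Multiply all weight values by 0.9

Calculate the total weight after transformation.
322.2

Step 1: Apply Rule 1 - Add 20 to records with weight < 25
  - 5 records affected: 88 + (5 × 20) = 188
  - Unaffected records: 170
  - Sum after Rule 1: 358
Step 2: Apply Rule 2 - Multiply all by 0.9
  - 358 × 0.9 = 322.2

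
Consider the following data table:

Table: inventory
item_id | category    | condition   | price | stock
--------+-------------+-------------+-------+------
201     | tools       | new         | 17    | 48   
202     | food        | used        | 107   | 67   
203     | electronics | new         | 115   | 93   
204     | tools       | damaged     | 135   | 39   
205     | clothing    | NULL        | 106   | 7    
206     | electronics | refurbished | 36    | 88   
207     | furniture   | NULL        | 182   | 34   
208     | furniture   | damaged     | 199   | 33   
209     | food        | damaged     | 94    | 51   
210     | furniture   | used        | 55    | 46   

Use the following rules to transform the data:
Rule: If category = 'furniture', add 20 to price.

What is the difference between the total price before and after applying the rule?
60

Step 1: Original sum of price = 1046
Step 2: 3 records have category = 'furniture'
Step 3: Each affected record changes by 20
Step 4: Total change = 3 × 20 = 60
Step 5: New sum = 1046 + 60 = 1106
Step 6: Difference = |1106 - 1046| = 60
        (Sum increased by 60)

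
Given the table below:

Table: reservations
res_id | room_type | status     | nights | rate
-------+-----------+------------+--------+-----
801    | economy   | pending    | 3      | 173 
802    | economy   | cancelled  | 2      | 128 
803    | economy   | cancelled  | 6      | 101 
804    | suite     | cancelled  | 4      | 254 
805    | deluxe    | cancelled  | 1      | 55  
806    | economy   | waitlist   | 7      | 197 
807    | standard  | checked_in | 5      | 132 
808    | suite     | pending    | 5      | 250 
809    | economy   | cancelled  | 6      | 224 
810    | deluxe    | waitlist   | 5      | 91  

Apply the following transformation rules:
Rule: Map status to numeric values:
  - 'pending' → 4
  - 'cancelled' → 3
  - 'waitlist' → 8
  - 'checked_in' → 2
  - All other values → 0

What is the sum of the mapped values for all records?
41

Step 1: Apply mapping to each record
Step 2: Count by status:
  'pending': 2 records × 4 = 8
  'cancelled': 5 records × 3 = 15
  'waitlist': 2 records × 8 = 16
  'checked_in': 1 records × 2 = 2
Step 3: Sum all mapped values = 41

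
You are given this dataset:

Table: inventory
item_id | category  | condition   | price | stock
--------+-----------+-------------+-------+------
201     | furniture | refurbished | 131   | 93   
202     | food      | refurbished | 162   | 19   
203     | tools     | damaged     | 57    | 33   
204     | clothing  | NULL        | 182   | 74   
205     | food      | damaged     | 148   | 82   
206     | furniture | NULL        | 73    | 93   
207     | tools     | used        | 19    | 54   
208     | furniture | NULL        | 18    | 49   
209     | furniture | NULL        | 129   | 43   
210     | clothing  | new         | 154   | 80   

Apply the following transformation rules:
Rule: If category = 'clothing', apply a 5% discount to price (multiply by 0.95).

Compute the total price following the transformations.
1056.2

Step 1: Records with category = 'clothing' have total price = 336
Step 2: Apply multiplier: 336 × 0.95 = 319.2
Step 3: Other records total: 737
Step 4: Final sum = 319.2 + 737 = 1056.2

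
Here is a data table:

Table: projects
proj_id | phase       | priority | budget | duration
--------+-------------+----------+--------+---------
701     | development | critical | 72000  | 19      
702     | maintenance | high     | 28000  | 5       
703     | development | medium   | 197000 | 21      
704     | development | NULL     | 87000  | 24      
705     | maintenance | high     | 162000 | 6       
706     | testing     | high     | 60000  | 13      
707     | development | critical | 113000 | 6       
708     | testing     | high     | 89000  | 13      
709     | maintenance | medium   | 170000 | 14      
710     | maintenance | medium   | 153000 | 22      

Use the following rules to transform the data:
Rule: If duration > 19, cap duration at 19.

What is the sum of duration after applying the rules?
133

Step 1: 3 records have duration > 19
Step 2: These records originally summed to 67
Step 3: After capping: 3 × 19 = 57
Step 4: Unaffected records sum: 76
Step 5: Final sum = 57 + 76 = 133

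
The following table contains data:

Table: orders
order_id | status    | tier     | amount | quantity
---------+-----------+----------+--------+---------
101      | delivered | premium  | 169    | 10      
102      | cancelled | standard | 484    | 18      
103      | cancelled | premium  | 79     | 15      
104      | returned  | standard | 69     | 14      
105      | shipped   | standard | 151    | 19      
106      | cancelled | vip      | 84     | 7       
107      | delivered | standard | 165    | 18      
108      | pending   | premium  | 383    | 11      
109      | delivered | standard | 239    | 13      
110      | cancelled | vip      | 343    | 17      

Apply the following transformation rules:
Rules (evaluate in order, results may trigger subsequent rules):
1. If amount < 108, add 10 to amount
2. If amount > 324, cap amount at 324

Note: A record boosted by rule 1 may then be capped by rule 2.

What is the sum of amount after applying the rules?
1958

Step 1: Apply rule 1 to records with amount < 108
  - 3 records get bonus of 10
  - Of these, 0 records then exceed 324 and get capped
Step 2: Apply rule 2 to records with amount > 324
  - 3 records (original) are capped
Step 3: Calculate final sum = 1958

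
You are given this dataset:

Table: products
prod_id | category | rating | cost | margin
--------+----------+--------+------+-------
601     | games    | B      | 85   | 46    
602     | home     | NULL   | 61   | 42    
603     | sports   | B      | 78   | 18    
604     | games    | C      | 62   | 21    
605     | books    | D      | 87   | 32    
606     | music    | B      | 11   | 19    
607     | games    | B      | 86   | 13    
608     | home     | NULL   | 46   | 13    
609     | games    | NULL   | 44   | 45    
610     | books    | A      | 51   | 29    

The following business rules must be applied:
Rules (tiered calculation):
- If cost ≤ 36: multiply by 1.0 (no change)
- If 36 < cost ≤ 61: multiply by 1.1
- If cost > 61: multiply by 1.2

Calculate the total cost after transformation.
710.8

Step 1: Tier 1 (cost ≤ 36): 1 records, sum = 11 × 1.0 = 11.0
Step 2: Tier 2 (36 < cost ≤ 61): 4 records, sum = 202 × 1.1 = 222.2
Step 3: Tier 3 (cost > 61): 5 records, sum = 398 × 1.2 = 477.6
Step 4: Final sum = 11.0 + 222.2 + 477.6 = 710.8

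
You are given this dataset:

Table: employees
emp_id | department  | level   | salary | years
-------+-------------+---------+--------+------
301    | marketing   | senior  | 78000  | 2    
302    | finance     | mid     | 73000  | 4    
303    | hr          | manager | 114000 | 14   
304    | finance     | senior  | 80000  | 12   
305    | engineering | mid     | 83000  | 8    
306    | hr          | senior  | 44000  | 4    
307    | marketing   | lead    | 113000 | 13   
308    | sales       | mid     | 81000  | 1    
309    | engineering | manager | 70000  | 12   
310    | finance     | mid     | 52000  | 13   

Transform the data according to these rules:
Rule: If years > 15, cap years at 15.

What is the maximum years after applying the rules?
14

Step 1: Original maximum years = 14
Step 2: Check cap of 15 against maximum
Step 3: No records exceed the cap (max 14 <= cap 15), so no capping applies
Step 4: Maximum after transformation = 14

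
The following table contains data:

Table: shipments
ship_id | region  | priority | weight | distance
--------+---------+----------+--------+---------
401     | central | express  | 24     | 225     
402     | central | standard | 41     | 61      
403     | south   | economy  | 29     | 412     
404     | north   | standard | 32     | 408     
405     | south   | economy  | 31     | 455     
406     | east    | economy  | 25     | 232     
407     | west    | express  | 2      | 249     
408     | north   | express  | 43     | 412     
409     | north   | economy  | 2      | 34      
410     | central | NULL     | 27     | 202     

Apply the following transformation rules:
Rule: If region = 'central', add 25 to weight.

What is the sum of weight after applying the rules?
331

Step 1: Count records where region = 'central': 3
Step 2: Total bonus added: 3 × 25 = 75
Step 3: Original sum of weight: 256
Step 4: Final sum = 256 + 75 = 331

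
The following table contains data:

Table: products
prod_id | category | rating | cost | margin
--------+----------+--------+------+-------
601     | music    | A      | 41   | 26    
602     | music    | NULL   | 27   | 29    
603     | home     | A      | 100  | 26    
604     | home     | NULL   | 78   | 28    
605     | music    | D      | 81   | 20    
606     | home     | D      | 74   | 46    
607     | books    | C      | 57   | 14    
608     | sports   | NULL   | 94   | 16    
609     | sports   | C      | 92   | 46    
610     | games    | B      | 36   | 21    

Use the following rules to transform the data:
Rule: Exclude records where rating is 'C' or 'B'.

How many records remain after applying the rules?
7

Step 1: Count records to exclude
  - 2 (C) + 1 (B) = 3 records
Step 2: Total records: 10
Step 3: Remaining = 10 - 3 = 7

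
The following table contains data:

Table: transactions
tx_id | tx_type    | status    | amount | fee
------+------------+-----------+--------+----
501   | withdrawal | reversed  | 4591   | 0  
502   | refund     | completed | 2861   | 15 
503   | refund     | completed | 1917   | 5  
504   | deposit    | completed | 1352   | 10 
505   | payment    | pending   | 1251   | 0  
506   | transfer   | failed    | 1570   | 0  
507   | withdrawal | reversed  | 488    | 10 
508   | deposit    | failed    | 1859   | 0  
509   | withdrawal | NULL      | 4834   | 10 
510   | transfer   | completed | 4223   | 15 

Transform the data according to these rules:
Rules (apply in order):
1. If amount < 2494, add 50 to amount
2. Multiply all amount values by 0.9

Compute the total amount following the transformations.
22721.4

Step 1: Apply Rule 1 - Add 50 to records with amount < 2494
  - 6 records affected: 8437 + (6 × 50) = 8737
  - Unaffected records: 16509
  - Sum after Rule 1: 25246
Step 2: Apply Rule 2 - Multiply all by 0.9
  - 25246 × 0.9 = 22721.4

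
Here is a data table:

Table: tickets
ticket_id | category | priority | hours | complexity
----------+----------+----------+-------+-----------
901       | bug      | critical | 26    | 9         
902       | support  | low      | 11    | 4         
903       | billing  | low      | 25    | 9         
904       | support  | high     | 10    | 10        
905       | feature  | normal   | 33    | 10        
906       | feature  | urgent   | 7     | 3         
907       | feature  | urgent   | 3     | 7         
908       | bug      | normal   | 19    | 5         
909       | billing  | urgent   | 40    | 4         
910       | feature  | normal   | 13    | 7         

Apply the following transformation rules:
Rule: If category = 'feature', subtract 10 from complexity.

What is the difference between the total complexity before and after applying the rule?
40

Step 1: Original sum of complexity = 68
Step 2: 4 records have category = 'feature'
Step 3: Each affected record changes by -10
Step 4: Total change = 4 × -10 = -40
Step 5: New sum = 68 + -40 = 28
Step 6: Difference = |28 - 68| = 40
        (Sum decreased by 40)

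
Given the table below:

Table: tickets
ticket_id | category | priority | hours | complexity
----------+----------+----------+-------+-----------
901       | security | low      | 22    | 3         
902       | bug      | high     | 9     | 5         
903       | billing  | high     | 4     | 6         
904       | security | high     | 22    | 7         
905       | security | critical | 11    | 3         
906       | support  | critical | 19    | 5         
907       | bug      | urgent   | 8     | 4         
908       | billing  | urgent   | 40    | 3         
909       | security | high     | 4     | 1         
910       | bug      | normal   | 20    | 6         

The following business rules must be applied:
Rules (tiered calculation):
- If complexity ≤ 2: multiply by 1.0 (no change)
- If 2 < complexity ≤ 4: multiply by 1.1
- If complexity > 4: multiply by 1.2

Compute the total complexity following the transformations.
50.1

Step 1: Tier 1 (complexity ≤ 2): 1 records, sum = 1 × 1.0 = 1.0
Step 2: Tier 2 (2 < complexity ≤ 4): 4 records, sum = 13 × 1.1 = 14.3
Step 3: Tier 3 (complexity > 4): 5 records, sum = 29 × 1.2 = 34.8
Step 4: Final sum = 1.0 + 14.3 + 34.8 = 50.1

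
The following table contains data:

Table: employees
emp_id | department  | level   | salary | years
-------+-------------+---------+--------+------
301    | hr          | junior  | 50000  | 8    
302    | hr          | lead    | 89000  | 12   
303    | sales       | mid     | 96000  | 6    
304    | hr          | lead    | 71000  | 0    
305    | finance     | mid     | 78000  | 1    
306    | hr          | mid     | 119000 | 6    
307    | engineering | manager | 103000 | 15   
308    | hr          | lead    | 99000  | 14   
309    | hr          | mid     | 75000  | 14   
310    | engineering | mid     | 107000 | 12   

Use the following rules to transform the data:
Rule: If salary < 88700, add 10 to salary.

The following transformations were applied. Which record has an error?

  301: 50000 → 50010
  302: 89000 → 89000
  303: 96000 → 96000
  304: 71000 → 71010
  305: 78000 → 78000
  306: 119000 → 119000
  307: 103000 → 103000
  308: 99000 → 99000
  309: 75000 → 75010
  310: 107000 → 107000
Record 305 has an error. The correct transformed value should be 78010, not 78000.

Step 1: Check each record against the rule
Step 2: Record 305 has salary = 78000
Step 3: Since 78000 < 88700, the bonus should have been applied
Step 4: Correct value = 78010, but claimed value = 78000
Conclusion: Record 305 has the error.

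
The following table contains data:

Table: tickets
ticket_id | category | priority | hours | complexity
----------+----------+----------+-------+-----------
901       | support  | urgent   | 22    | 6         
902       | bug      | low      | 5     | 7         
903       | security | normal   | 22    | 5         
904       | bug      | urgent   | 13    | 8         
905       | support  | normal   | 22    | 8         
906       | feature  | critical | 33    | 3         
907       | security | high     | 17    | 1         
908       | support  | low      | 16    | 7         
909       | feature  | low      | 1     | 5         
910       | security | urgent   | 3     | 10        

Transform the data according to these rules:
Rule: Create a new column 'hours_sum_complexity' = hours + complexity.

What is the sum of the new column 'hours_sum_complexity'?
214

Step 1: For each record, compute hours + complexity
Example calculations:
  22 + 6 = 28
  5 + 7 = 12
  22 + 5 = 27
  ...
Step 2: Sum all derived values
Step 3: Total = 214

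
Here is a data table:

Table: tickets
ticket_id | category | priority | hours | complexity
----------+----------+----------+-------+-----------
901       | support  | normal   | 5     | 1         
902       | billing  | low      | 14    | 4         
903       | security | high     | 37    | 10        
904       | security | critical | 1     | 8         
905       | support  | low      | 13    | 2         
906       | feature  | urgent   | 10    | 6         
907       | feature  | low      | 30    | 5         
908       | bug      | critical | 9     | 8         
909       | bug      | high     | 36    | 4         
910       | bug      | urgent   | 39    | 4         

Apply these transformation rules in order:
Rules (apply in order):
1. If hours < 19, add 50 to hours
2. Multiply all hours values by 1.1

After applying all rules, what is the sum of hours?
543.4

Step 1: Apply Rule 1 - Add 50 to records with hours < 19
  - 6 records affected: 52 + (6 × 50) = 352
  - Unaffected records: 142
  - Sum after Rule 1: 494
Step 2: Apply Rule 2 - Multiply all by 1.1
  - 494 × 1.1 = 543.4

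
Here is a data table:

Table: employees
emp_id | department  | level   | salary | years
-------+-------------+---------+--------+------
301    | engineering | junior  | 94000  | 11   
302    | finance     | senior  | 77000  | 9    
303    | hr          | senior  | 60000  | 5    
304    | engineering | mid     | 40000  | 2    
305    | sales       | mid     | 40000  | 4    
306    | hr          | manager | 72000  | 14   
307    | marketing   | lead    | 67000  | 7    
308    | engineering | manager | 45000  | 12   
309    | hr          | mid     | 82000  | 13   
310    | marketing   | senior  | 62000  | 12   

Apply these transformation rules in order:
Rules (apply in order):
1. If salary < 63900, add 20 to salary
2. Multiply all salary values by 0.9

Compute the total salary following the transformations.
575190.0

Step 1: Apply Rule 1 - Add 20 to records with salary < 63900
  - 5 records affected: 247000 + (5 × 20) = 247100
  - Unaffected records: 392000
  - Sum after Rule 1: 639100
Step 2: Apply Rule 2 - Multiply all by 0.9
  - 639100 × 0.9 = 575190.0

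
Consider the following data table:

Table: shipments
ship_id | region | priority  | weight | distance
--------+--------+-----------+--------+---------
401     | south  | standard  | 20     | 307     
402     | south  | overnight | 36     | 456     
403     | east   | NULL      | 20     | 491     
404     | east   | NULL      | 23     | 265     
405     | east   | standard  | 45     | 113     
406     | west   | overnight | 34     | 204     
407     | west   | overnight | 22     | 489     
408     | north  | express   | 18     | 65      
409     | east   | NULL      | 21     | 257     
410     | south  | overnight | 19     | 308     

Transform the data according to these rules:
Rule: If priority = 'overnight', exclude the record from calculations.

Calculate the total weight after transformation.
147

Step 1: Identify records where priority = 'overnight'
Step 2: The excluded records sum to 111
Step 3: Original total weight = 258
Step 4: Remaining total = 258 - 111 = 147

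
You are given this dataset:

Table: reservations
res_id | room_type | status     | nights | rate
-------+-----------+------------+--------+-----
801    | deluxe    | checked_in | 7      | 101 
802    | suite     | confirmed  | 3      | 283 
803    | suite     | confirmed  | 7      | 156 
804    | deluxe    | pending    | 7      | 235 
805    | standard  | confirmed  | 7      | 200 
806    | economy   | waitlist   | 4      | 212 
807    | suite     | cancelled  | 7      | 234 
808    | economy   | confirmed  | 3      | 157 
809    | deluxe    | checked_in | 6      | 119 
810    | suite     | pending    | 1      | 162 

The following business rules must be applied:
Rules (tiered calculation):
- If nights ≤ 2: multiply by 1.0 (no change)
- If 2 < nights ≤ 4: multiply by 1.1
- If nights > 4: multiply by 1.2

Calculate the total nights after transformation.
61.2

Step 1: Tier 1 (nights ≤ 2): 1 records, sum = 1 × 1.0 = 1.0
Step 2: Tier 2 (2 < nights ≤ 4): 3 records, sum = 10 × 1.1 = 11.0
Step 3: Tier 3 (nights > 4): 6 records, sum = 41 × 1.2 = 49.2
Step 4: Final sum = 1.0 + 11.0 + 49.2 = 61.2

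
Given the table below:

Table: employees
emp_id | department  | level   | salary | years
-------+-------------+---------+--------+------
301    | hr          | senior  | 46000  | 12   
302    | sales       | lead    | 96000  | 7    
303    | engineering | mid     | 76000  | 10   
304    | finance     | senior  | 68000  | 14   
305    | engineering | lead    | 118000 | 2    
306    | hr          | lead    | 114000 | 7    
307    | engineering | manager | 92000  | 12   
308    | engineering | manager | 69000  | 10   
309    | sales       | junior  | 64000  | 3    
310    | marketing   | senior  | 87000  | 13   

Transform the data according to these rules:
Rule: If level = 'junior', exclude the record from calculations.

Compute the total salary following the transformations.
766000

Step 1: Identify records where level = 'junior'
Step 2: The excluded records sum to 64000
Step 3: Original total salary = 830000
Step 4: Remaining total = 830000 - 64000 = 766000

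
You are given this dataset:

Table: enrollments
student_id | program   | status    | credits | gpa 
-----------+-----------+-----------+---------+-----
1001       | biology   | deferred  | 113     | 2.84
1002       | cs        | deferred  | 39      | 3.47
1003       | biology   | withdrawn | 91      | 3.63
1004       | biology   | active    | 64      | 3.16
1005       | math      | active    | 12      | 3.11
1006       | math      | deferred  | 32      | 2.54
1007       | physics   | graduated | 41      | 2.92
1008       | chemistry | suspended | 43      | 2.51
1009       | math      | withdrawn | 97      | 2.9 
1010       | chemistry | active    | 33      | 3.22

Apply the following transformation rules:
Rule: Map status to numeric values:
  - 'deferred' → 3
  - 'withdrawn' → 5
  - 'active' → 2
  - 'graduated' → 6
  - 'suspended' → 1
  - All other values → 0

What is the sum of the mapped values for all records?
32

Step 1: Apply mapping to each record
Step 2: Count by status:
  'deferred': 3 records × 3 = 9
  'withdrawn': 2 records × 5 = 10
  'active': 3 records × 2 = 6
  'graduated': 1 records × 6 = 6
  'suspended': 1 records × 1 = 1
Step 3: Sum all mapped values = 32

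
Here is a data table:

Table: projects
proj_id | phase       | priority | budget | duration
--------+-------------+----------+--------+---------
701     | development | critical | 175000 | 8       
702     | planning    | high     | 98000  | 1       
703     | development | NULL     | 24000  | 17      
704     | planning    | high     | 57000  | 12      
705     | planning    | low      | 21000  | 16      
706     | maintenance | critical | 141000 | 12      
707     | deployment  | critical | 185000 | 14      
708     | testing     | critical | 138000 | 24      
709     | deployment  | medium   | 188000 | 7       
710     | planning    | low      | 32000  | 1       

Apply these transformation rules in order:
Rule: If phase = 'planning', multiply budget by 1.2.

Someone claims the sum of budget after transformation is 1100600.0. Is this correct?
Yes, the result is correct.

Step 1: Calculate the correct sum after transformation
Step 2: Apply multiplier 1.2 to records where phase = 'planning'
Step 3: Correct result = 1100600.0
Step 4: Claimed result = 1100600.0
Step 5: 1100600.0 = 1100600.0 ✓
Conclusion: The claimed result is correct.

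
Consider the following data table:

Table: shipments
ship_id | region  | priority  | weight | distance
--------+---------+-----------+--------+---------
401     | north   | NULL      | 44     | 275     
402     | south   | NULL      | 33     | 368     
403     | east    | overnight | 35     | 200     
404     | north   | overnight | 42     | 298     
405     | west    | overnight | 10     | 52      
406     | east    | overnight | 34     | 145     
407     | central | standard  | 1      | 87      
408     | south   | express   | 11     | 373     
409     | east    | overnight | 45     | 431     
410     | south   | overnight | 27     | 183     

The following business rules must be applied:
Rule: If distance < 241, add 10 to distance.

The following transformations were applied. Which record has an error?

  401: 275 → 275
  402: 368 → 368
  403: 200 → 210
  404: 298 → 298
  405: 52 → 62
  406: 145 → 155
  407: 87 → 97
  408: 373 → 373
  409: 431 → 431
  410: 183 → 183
Record 410 has an error. The correct transformed value should be 193, not 183.

Step 1: Check each record against the rule
Step 2: Record 410 has distance = 183
Step 3: Since 183 < 241, the bonus should have been applied
Step 4: Correct value = 193, but claimed value = 183
Conclusion: Record 410 has the error.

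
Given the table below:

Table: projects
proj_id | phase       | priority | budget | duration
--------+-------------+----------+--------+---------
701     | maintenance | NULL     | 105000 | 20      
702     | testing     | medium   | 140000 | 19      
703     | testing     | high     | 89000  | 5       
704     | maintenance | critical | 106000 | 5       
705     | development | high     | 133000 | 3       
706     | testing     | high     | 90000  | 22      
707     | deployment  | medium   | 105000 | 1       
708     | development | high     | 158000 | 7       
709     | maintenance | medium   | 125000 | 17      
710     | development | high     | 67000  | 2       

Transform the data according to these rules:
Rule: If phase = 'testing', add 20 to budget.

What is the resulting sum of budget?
1118060

Step 1: Count records where phase = 'testing': 3
Step 2: Total bonus added: 3 × 20 = 60
Step 3: Original sum of budget: 1118000
Step 4: Final sum = 1118000 + 60 = 1118060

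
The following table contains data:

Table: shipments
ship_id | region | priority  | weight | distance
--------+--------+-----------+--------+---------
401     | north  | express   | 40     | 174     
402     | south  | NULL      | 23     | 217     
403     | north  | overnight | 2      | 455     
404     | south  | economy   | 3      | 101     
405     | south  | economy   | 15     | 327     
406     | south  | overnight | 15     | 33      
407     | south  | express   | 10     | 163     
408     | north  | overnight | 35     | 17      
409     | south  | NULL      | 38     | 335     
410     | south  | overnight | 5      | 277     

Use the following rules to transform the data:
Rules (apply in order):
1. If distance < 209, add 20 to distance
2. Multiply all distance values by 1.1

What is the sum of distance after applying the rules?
2418.9

Step 1: Apply Rule 1 - Add 20 to records with distance < 209
  - 5 records affected: 488 + (5 × 20) = 588
  - Unaffected records: 1611
  - Sum after Rule 1: 2199
Step 2: Apply Rule 2 - Multiply all by 1.1
  - 2199 × 1.1 = 2418.9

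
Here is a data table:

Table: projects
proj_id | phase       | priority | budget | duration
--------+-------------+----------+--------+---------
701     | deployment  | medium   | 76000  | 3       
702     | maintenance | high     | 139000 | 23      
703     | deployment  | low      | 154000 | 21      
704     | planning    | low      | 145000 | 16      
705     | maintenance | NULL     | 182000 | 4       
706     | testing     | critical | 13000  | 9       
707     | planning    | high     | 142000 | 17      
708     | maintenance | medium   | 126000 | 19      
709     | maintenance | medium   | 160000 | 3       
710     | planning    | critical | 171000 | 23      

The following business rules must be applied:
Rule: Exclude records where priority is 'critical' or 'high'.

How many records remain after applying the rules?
6

Step 1: Count records to exclude
  - 2 (critical) + 2 (high) = 4 records
Step 2: Total records: 10
Step 3: Remaining = 10 - 4 = 6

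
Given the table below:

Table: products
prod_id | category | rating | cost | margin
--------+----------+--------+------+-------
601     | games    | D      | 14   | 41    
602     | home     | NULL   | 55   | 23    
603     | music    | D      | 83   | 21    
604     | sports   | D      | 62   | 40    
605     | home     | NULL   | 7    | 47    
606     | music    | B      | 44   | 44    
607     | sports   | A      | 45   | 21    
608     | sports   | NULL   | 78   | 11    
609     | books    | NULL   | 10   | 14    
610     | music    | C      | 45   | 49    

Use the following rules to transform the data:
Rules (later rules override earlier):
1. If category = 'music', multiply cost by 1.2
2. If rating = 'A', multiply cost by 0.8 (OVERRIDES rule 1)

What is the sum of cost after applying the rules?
468.4

Step 1: Rule 2 takes priority for records with rating = 'A'
  - 1 records: 45 × 0.8 = 36.0
Step 2: Rule 1 applies to remaining records with category = 'music'
  - 3 records: 172 × 1.2 = 206.4
Step 3: Other records unchanged: 226
Step 4: Final sum = 36.0 + 206.4 + 226 = 468.4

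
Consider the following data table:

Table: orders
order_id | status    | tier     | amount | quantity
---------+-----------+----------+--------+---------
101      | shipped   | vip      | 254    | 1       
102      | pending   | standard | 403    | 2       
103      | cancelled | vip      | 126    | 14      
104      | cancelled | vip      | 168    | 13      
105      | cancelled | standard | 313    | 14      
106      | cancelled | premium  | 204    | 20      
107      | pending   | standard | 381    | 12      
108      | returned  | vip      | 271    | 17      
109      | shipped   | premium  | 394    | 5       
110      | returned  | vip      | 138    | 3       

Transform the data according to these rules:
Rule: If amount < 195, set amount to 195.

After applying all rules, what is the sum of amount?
2805

Step 1: 3 records have amount < 195
Step 2: These records originally summed to 432
Step 3: After setting to minimum: 3 × 195 = 585
Step 4: Unaffected records sum: 2220
Step 5: Final sum = 585 + 2220 = 2805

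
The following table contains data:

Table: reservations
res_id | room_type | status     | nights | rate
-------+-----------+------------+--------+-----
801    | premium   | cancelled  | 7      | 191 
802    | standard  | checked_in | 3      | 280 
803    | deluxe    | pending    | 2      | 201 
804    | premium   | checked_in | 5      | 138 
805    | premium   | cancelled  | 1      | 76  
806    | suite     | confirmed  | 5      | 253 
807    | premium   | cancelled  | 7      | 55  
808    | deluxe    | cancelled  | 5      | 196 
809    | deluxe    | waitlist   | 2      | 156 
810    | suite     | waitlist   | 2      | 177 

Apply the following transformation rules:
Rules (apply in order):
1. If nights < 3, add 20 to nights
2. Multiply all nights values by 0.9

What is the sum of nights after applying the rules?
107.1

Step 1: Apply Rule 1 - Add 20 to records with nights < 3
  - 4 records affected: 7 + (4 × 20) = 87
  - Unaffected records: 32
  - Sum after Rule 1: 119
Step 2: Apply Rule 2 - Multiply all by 0.9
  - 119 × 0.9 = 107.1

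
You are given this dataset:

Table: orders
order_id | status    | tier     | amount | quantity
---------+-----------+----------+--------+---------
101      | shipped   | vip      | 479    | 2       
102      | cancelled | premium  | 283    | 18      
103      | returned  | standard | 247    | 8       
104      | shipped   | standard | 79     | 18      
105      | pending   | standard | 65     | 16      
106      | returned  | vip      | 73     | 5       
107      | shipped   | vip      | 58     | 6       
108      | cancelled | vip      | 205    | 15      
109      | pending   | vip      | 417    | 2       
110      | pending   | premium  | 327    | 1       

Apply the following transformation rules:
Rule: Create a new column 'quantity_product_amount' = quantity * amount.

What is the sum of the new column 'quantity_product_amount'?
15439

Step 1: For each record, compute quantity * amount
Example calculations:
  2 * 479 = 958
  18 * 283 = 5094
  8 * 247 = 1976
  ...
Step 2: Sum all derived values
Step 3: Total = 15439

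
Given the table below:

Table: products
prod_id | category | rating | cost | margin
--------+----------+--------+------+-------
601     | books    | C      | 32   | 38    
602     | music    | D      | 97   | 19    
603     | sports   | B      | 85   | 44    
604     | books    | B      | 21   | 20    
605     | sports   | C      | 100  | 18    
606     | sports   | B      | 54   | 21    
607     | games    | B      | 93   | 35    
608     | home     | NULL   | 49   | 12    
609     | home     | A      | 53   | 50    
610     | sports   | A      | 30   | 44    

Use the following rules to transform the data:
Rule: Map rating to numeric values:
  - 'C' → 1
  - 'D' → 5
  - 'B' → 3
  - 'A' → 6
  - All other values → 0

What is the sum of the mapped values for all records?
31

Step 1: Apply mapping to each record
Step 2: Count by status:
  'C': 2 records × 1 = 2
  'D': 1 records × 5 = 5
  'B': 4 records × 3 = 12
  'A': 2 records × 6 = 12
Step 3: Sum all mapped values = 31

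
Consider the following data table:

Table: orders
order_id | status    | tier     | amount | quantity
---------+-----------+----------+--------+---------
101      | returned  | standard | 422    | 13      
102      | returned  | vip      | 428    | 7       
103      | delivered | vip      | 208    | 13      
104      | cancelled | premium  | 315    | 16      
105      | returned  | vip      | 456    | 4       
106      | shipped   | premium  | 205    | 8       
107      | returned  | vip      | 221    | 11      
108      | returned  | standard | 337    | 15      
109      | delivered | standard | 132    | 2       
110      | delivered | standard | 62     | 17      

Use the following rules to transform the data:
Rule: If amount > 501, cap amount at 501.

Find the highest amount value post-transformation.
456

Step 1: Original maximum amount = 456
Step 2: Check cap of 501 against maximum
Step 3: No records exceed the cap (max 456 <= cap 501), so no capping applies
Step 4: Maximum after transformation = 456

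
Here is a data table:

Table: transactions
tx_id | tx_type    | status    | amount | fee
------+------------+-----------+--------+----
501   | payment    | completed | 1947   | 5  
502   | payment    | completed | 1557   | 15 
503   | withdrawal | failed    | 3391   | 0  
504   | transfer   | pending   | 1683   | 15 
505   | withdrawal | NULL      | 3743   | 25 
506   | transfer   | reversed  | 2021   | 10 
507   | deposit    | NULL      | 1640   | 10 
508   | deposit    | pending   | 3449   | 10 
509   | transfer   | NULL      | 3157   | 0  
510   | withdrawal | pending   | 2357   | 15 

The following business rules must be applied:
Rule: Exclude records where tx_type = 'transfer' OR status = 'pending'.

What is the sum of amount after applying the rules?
12278

Step 1: Find records where tx_type = 'transfer' OR status = 'pending'
Step 2: 5 records match, summing to 12667
Step 3: Original sum: 24945
Step 4: Remaining sum = 24945 - 12667 = 12278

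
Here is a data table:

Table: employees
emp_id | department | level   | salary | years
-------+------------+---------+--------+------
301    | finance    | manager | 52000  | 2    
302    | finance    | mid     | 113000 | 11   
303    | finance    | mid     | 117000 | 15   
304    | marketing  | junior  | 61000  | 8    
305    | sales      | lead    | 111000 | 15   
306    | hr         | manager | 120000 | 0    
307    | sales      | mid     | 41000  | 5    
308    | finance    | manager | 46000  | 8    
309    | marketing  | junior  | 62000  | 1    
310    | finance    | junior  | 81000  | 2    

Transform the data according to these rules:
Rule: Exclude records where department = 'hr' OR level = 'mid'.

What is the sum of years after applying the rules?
36

Step 1: Find records where department = 'hr' OR level = 'mid'
Step 2: 4 records match, summing to 31
Step 3: Original sum: 67
Step 4: Remaining sum = 67 - 31 = 36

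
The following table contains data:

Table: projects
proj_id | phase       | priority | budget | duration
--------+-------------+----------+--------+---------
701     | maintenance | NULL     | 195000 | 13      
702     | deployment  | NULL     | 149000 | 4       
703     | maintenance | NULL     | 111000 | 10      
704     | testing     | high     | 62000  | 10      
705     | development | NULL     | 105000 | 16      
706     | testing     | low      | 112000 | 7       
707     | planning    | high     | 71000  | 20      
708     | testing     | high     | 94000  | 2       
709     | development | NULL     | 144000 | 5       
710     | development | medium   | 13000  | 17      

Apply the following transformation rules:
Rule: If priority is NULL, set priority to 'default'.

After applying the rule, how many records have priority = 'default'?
5

Step 1: Count records where priority IS NULL
Step 2: Found 5 records with NULL priority
Step 3: These records will have priority set to 'default'
Step 4: Records already having priority = 'default': 0
Step 5: Answer: 5 + 0 = 5 records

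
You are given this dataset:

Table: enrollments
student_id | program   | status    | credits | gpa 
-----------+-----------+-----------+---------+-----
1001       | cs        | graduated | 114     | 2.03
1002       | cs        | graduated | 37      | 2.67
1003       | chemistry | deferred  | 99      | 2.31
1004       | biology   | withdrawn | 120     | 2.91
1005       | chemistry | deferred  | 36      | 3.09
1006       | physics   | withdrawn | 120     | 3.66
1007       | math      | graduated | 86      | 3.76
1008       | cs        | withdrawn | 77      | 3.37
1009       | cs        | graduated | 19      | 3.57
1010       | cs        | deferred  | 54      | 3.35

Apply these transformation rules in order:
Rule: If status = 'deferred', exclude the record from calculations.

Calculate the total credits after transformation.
573

Step 1: Identify records where status = 'deferred'
Step 2: The excluded records sum to 189
Step 3: Original total credits = 762
Step 4: Remaining total = 762 - 189 = 573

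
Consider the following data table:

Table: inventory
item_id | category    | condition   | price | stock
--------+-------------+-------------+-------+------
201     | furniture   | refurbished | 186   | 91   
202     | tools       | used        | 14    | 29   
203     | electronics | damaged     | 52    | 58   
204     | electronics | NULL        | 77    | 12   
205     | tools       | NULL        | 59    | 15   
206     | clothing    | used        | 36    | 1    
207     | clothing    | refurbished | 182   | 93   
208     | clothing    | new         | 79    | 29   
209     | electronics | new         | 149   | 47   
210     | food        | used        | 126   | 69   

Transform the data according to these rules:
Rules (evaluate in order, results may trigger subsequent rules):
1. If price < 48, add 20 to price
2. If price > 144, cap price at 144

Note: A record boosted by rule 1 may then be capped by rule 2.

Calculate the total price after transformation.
915

Step 1: Apply rule 1 to records with price < 48
  - 2 records get bonus of 20
  - Of these, 0 records then exceed 144 and get capped
Step 2: Apply rule 2 to records with price > 144
  - 3 records (original) are capped
Step 3: Calculate final sum = 915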